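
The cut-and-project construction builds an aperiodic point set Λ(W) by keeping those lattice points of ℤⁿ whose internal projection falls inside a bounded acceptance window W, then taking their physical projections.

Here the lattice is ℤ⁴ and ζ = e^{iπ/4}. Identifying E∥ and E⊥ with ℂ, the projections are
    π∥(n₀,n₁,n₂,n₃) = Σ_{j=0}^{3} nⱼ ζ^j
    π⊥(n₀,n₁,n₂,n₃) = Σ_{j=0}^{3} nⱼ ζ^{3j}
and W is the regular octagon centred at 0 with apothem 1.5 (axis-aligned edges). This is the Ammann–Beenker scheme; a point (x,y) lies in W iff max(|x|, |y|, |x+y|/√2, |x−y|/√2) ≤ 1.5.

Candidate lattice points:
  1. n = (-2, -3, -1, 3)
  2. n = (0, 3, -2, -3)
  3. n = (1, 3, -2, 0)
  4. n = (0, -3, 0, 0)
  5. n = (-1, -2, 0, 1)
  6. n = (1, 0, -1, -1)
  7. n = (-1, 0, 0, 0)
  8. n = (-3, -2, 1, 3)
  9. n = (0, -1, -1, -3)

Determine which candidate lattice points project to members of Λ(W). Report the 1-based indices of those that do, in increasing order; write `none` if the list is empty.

Internal map: ζ^{3j} for j=0..3 gives (1,0), (−√2/2,√2/2), (0,−1), (√2/2,√2/2).
candidate 1: n = (-2, -3, -1, 3) → π⊥ ≈ (+2.24264, +1.00000); max(|x|,|y|,|x±y|/√2) = 2.29289 > 1.5 ⇒ ∉ W
candidate 2: n = (0, 3, -2, -3) → π⊥ ≈ (-4.24264, +2.00000); max(|x|,|y|,|x±y|/√2) = 4.41421 > 1.5 ⇒ ∉ W
candidate 3: n = (1, 3, -2, 0) → π⊥ ≈ (-1.12132, +4.12132); max(|x|,|y|,|x±y|/√2) = 4.12132 > 1.5 ⇒ ∉ W
candidate 4: n = (0, -3, 0, 0) → π⊥ ≈ (+2.12132, -2.12132); max(|x|,|y|,|x±y|/√2) = 3.00000 > 1.5 ⇒ ∉ W
candidate 5: n = (-1, -2, 0, 1) → π⊥ ≈ (+1.12132, -0.70711); max(|x|,|y|,|x±y|/√2) = 1.29289 ≤ 1.5 ⇒ ∈ W
candidate 6: n = (1, 0, -1, -1) → π⊥ ≈ (+0.29289, +0.29289); max(|x|,|y|,|x±y|/√2) = 0.41421 ≤ 1.5 ⇒ ∈ W
candidate 7: n = (-1, 0, 0, 0) → π⊥ ≈ (-1.00000, +0.00000); max(|x|,|y|,|x±y|/√2) = 1.00000 ≤ 1.5 ⇒ ∈ W
candidate 8: n = (-3, -2, 1, 3) → π⊥ ≈ (+0.53553, -0.29289); max(|x|,|y|,|x±y|/√2) = 0.58579 ≤ 1.5 ⇒ ∈ W
candidate 9: n = (0, -1, -1, -3) → π⊥ ≈ (-1.41421, -1.82843); max(|x|,|y|,|x±y|/√2) = 2.29289 > 1.5 ⇒ ∉ W

5, 6, 7, 8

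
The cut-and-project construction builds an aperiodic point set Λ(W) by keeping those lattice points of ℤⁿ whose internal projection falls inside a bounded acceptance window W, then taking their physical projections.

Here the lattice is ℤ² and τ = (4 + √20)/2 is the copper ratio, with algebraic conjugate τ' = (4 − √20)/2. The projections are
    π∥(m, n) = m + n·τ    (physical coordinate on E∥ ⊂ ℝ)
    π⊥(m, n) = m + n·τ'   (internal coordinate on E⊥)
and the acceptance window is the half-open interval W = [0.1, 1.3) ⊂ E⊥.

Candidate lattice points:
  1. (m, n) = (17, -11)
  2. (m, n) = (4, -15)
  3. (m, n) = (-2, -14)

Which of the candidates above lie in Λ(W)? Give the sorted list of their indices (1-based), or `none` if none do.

none

Compute τ' = (4−√20)/2 = -0.2361, so π⊥(m,n) = m -0.2361·n.
[1] lift (17,-11): star map gives 19.5967; window check 0.1 ≤ 19.5967 < 1.3 is false → out
[2] lift (4,-15): star map gives 7.5410; window check 0.1 ≤ 7.5410 < 1.3 is false → out
[3] lift (-2,-14): star map gives 1.3050; window check 0.1 ≤ 1.3050 < 1.3 is false → out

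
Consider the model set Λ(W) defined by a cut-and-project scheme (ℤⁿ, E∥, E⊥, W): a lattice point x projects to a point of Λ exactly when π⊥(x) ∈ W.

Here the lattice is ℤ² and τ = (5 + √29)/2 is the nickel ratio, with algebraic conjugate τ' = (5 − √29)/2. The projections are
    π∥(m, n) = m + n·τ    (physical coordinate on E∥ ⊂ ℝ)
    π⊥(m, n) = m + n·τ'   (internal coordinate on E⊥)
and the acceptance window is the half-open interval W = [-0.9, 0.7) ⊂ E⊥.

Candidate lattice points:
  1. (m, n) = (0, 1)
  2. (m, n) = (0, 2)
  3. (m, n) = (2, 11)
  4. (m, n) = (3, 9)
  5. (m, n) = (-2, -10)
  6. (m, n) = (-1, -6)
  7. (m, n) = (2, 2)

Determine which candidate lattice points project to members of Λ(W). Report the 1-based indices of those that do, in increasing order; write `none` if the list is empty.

1, 2, 3, 5, 6

Compute τ' = (5−√29)/2 = -0.1926, so π⊥(m,n) = m -0.1926·n.
candidate 1: (m,n)=(0,1) → π∥ = 0+1·τ ≈ 5.1926, π⊥ = 0+1·τ' ≈ -0.1926 ∈ [-0.9, 0.7) ⇒ IN Λ
candidate 2: (m,n)=(0,2) → π∥ = 0+2·τ ≈ 10.3852, π⊥ = 0+2·τ' ≈ -0.3852 ∈ [-0.9, 0.7) ⇒ IN Λ
candidate 3: (m,n)=(2,11) → π∥ = 2+11·τ ≈ 59.1184, π⊥ = 2+11·τ' ≈ -0.1184 ∈ [-0.9, 0.7) ⇒ IN Λ
candidate 4: (m,n)=(3,9) → π∥ = 3+9·τ ≈ 49.7332, π⊥ = 3+9·τ' ≈ 1.2668 ∉ [-0.9, 0.7) ⇒ out
candidate 5: (m,n)=(-2,-10) → π∥ = -2-10·τ ≈ -53.9258, π⊥ = -2-10·τ' ≈ -0.0742 ∈ [-0.9, 0.7) ⇒ IN Λ
candidate 6: (m,n)=(-1,-6) → π∥ = -1-6·τ ≈ -32.1555, π⊥ = -1-6·τ' ≈ 0.1555 ∈ [-0.9, 0.7) ⇒ IN Λ
candidate 7: (m,n)=(2,2) → π∥ = 2+2·τ ≈ 12.3852, π⊥ = 2+2·τ' ≈ 1.6148 ∉ [-0.9, 0.7) ⇒ out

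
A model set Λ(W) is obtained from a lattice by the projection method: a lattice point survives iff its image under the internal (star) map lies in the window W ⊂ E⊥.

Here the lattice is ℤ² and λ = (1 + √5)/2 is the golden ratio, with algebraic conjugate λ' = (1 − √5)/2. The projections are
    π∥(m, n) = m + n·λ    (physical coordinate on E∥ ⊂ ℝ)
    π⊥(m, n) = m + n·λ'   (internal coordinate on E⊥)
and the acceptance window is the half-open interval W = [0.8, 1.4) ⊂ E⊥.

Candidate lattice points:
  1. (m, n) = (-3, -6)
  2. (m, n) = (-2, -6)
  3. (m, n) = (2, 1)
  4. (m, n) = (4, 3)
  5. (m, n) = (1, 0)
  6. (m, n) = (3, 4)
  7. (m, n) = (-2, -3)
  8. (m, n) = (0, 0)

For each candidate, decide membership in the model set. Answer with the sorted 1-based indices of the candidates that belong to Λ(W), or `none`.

λ' = (1−√5)/2 ≈ -0.61803.
#1 (-3,-6): internal coord -3 + (-6)·λ' = +0.70820; +0.70820 ∉ [0.8, 1.4) → out
#2 (-2,-6): internal coord -2 + (-6)·λ' = +1.70820; +1.70820 ∉ [0.8, 1.4) → out
#3 (2,1): internal coord 2 + (1)·λ' = +1.38197; +1.38197 ∈ [0.8, 1.4) → IN Λ
#4 (4,3): internal coord 4 + (3)·λ' = +2.14590; +2.14590 ∉ [0.8, 1.4) → out
#5 (1,0): internal coord 1 + (0)·λ' = +1.00000; +1.00000 ∈ [0.8, 1.4) → IN Λ
#6 (3,4): internal coord 3 + (4)·λ' = +0.52786; +0.52786 ∉ [0.8, 1.4) → out
#7 (-2,-3): internal coord -2 + (-3)·λ' = -0.14590; -0.14590 ∉ [0.8, 1.4) → out
#8 (0,0): internal coord 0 + (0)·λ' = +0.00000; +0.00000 ∉ [0.8, 1.4) → out

3, 5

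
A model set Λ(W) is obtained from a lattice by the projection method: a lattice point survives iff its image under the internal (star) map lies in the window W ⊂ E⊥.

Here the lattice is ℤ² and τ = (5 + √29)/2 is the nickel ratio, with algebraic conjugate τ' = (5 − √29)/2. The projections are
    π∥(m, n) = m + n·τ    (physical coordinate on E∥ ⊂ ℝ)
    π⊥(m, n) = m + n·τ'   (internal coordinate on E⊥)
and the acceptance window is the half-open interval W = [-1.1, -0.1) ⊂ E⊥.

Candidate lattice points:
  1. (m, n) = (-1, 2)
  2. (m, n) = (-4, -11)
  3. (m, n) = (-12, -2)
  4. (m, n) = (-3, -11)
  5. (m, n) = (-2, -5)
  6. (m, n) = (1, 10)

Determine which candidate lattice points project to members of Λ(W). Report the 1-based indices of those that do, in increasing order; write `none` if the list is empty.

4, 5, 6

τ' = (5−√29)/2 ≈ -0.192582.
candidate 1: (m,n)=(-1,2) → π∥ = -1+2·τ ≈ 9.385165, π⊥ = -1+2·τ' ≈ -1.385165 ∉ [-1.1, -0.1) ⇒ out
candidate 2: (m,n)=(-4,-11) → π∥ = -4-11·τ ≈ -61.118406, π⊥ = -4-11·τ' ≈ -1.881594 ∉ [-1.1, -0.1) ⇒ out
candidate 3: (m,n)=(-12,-2) → π∥ = -12-2·τ ≈ -22.385165, π⊥ = -12-2·τ' ≈ -11.614835 ∉ [-1.1, -0.1) ⇒ out
candidate 4: (m,n)=(-3,-11) → π∥ = -3-11·τ ≈ -60.118406, π⊥ = -3-11·τ' ≈ -0.881594 ∈ [-1.1, -0.1) ⇒ IN Λ
candidate 5: (m,n)=(-2,-5) → π∥ = -2-5·τ ≈ -27.962912, π⊥ = -2-5·τ' ≈ -1.037088 ∈ [-1.1, -0.1) ⇒ IN Λ
candidate 6: (m,n)=(1,10) → π∥ = 1+10·τ ≈ 52.925824, π⊥ = 1+10·τ' ≈ -0.925824 ∈ [-1.1, -0.1) ⇒ IN Λ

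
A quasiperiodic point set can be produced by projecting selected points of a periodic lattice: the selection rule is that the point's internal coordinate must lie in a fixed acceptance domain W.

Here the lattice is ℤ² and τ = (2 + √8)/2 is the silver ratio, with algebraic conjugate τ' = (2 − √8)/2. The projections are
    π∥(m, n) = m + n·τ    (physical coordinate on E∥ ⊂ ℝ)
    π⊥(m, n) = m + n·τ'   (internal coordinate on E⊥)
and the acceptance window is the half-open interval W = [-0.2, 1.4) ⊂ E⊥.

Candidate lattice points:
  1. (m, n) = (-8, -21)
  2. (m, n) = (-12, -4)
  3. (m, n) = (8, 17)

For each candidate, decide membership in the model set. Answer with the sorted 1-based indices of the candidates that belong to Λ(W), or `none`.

Numerically τ ≈ 2.414214 and τ' = −1/τ ≈ -0.414214.
#1 (-8,-21): internal coord -8 + (-21)·τ' = +0.698485; +0.698485 ∈ [-0.2, 1.4) → IN Λ
#2 (-12,-4): internal coord -12 + (-4)·τ' = -10.343146; -10.343146 ∉ [-0.2, 1.4) → out
#3 (8,17): internal coord 8 + (17)·τ' = +0.958369; +0.958369 ∈ [-0.2, 1.4) → IN Λ

1, 3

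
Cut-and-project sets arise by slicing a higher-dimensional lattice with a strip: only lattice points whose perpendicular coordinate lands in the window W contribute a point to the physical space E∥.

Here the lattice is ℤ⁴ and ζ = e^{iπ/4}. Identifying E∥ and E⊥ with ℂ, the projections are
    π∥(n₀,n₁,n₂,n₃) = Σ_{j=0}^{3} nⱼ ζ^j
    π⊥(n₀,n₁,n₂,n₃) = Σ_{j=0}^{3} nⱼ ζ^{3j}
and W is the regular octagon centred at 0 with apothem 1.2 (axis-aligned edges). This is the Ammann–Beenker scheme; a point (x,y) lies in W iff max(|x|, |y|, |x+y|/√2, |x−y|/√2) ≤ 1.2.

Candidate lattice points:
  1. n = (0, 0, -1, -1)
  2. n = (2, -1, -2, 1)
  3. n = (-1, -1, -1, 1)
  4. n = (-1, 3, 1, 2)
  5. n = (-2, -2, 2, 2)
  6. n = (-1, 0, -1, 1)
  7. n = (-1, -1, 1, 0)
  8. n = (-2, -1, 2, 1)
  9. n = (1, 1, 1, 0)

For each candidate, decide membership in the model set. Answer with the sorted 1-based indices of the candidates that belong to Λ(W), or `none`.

1, 3, 9

With ζ = e^{iπ/4} the internal vectors are ζ^0,ζ^3,ζ^6,ζ^9.
#1 (0, 0, -1, -1): internal (-0.7071, 0.2929); octagon support 0.7071 vs apothem 1.2 → ∈ W
#2 (2, -1, -2, 1): internal (3.4142, 2.0000); octagon support 3.8284 vs apothem 1.2 → ∉ W
#3 (-1, -1, -1, 1): internal (0.4142, 1.0000); octagon support 1.0000 vs apothem 1.2 → ∈ W
#4 (-1, 3, 1, 2): internal (-1.7071, 2.5355); octagon support 3.0000 vs apothem 1.2 → ∉ W
#5 (-2, -2, 2, 2): internal (0.8284, -2.0000); octagon support 2.0000 vs apothem 1.2 → ∉ W
#6 (-1, 0, -1, 1): internal (-0.2929, 1.7071); octagon support 1.7071 vs apothem 1.2 → ∉ W
#7 (-1, -1, 1, 0): internal (-0.2929, -1.7071); octagon support 1.7071 vs apothem 1.2 → ∉ W
#8 (-2, -1, 2, 1): internal (-0.5858, -2.0000); octagon support 2.0000 vs apothem 1.2 → ∉ W
#9 (1, 1, 1, 0): internal (0.2929, -0.2929); octagon support 0.4142 vs apothem 1.2 → ∈ W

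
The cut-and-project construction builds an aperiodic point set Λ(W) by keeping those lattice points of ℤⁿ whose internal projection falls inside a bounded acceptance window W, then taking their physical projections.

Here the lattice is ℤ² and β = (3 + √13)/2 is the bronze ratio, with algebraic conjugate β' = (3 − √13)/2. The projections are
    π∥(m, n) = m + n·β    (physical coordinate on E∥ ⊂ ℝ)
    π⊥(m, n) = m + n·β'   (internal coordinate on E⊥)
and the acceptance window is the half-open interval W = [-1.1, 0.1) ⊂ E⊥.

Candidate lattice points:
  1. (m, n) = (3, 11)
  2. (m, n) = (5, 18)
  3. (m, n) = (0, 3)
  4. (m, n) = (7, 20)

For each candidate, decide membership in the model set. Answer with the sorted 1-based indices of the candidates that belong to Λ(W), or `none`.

1, 2, 3

Compute β' = (3−√13)/2 = -0.302776, so π⊥(m,n) = m -0.302776·n.
#1 (3,11): internal coord 3 + (11)·β' = -0.330532; -0.330532 ∈ [-1.1, 0.1) → IN Λ
#2 (5,18): internal coord 5 + (18)·β' = -0.449961; -0.449961 ∈ [-1.1, 0.1) → IN Λ
#3 (0,3): internal coord 0 + (3)·β' = -0.908327; -0.908327 ∈ [-1.1, 0.1) → IN Λ
#4 (7,20): internal coord 7 + (20)·β' = +0.944487; +0.944487 ∉ [-1.1, 0.1) → out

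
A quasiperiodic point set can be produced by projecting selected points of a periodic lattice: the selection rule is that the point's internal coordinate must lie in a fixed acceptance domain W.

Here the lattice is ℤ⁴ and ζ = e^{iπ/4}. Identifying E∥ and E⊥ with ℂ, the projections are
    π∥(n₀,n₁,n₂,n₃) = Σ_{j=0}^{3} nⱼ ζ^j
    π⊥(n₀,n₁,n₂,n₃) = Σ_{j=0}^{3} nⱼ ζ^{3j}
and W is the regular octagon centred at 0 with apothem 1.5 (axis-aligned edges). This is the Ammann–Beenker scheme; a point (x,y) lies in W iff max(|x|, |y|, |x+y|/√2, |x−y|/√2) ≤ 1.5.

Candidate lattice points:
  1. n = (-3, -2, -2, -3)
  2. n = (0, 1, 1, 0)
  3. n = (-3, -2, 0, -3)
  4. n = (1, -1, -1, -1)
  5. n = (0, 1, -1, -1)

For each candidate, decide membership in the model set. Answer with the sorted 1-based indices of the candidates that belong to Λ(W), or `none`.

Internal map: ζ^{3j} for j=0..3 gives (1,0), (−√2/2,√2/2), (0,−1), (√2/2,√2/2).
candidate 1: n = (-3, -2, -2, -3) → π⊥ ≈ (-3.7071, -1.5355); max(|x|,|y|,|x±y|/√2) = 3.7071 > 1.5 ⇒ ∉ W
candidate 2: n = (0, 1, 1, 0) → π⊥ ≈ (-0.7071, -0.2929); max(|x|,|y|,|x±y|/√2) = 0.7071 ≤ 1.5 ⇒ ∈ W
candidate 3: n = (-3, -2, 0, -3) → π⊥ ≈ (-3.7071, -3.5355); max(|x|,|y|,|x±y|/√2) = 5.1213 > 1.5 ⇒ ∉ W
candidate 4: n = (1, -1, -1, -1) → π⊥ ≈ (+1.0000, -0.4142); max(|x|,|y|,|x±y|/√2) = 1.0000 ≤ 1.5 ⇒ ∈ W
candidate 5: n = (0, 1, -1, -1) → π⊥ ≈ (-1.4142, +1.0000); max(|x|,|y|,|x±y|/√2) = 1.7071 > 1.5 ⇒ ∉ W

2, 4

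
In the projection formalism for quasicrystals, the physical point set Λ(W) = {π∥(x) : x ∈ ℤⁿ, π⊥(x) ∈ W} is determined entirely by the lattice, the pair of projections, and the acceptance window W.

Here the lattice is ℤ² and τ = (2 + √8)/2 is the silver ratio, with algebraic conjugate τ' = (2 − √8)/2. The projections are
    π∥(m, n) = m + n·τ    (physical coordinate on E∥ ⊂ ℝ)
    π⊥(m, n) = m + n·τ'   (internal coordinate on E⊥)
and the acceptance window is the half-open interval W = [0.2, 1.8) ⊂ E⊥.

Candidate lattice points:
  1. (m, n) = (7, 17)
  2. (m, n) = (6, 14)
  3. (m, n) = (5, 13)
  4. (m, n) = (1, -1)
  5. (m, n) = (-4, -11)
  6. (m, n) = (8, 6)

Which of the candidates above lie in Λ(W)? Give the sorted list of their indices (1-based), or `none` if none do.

2, 4, 5

Compute τ' = (2−√8)/2 = -0.41421, so π⊥(m,n) = m -0.41421·n.
candidate 1: (m,n)=(7,17) → π∥ = 7+17·τ ≈ 48.04163, π⊥ = 7+17·τ' ≈ -0.04163 ∉ [0.2, 1.8) ⇒ out
candidate 2: (m,n)=(6,14) → π∥ = 6+14·τ ≈ 39.79899, π⊥ = 6+14·τ' ≈ 0.20101 ∈ [0.2, 1.8) ⇒ IN Λ
candidate 3: (m,n)=(5,13) → π∥ = 5+13·τ ≈ 36.38478, π⊥ = 5+13·τ' ≈ -0.38478 ∉ [0.2, 1.8) ⇒ out
candidate 4: (m,n)=(1,-1) → π∥ = 1-1·τ ≈ -1.41421, π⊥ = 1-1·τ' ≈ 1.41421 ∈ [0.2, 1.8) ⇒ IN Λ
candidate 5: (m,n)=(-4,-11) → π∥ = -4-11·τ ≈ -30.55635, π⊥ = -4-11·τ' ≈ 0.55635 ∈ [0.2, 1.8) ⇒ IN Λ
candidate 6: (m,n)=(8,6) → π∥ = 8+6·τ ≈ 22.48528, π⊥ = 8+6·τ' ≈ 5.51472 ∉ [0.2, 1.8) ⇒ out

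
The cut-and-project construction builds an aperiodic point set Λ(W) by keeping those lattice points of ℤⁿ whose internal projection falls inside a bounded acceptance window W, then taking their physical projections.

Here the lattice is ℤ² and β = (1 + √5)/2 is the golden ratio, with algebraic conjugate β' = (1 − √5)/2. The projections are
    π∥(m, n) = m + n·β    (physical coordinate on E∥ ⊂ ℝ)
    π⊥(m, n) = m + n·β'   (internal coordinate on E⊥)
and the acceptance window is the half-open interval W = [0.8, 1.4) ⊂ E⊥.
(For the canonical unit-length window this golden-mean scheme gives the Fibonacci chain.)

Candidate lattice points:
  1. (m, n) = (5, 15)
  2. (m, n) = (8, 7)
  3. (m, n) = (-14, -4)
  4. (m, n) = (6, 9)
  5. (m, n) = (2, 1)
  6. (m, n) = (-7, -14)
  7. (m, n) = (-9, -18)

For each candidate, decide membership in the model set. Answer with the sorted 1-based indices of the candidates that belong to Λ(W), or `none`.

β' = (1−√5)/2 ≈ -0.618034.
[1] lift (5,15): star map gives -4.270510; window check 0.8 ≤ -4.270510 < 1.4 is false → out
[2] lift (8,7): star map gives 3.673762; window check 0.8 ≤ 3.673762 < 1.4 is false → out
[3] lift (-14,-4): star map gives -11.527864; window check 0.8 ≤ -11.527864 < 1.4 is false → out
[4] lift (6,9): star map gives 0.437694; window check 0.8 ≤ 0.437694 < 1.4 is false → out
[5] lift (2,1): star map gives 1.381966; window check 0.8 ≤ 1.381966 < 1.4 is true → IN Λ
[6] lift (-7,-14): star map gives 1.652476; window check 0.8 ≤ 1.652476 < 1.4 is false → out
[7] lift (-9,-18): star map gives 2.124612; window check 0.8 ≤ 2.124612 < 1.4 is false → out

5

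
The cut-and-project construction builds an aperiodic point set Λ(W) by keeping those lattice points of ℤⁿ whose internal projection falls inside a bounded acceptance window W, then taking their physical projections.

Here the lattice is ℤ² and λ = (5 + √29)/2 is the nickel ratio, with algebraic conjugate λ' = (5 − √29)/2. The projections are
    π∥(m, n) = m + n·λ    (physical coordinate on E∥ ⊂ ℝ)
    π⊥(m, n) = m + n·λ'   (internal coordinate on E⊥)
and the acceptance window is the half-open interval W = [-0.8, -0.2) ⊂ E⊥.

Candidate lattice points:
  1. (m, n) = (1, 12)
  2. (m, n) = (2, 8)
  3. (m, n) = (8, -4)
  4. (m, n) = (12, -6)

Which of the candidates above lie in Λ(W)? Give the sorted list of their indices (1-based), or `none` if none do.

Numerically λ ≈ 5.19258 and λ' = −1/λ ≈ -0.19258.
#1 (1,12): internal coord 1 + (12)·λ' = -1.31099; -1.31099 ∉ [-0.8, -0.2) → out
#2 (2,8): internal coord 2 + (8)·λ' = +0.45934; +0.45934 ∉ [-0.8, -0.2) → out
#3 (8,-4): internal coord 8 + (-4)·λ' = +8.77033; +8.77033 ∉ [-0.8, -0.2) → out
#4 (12,-6): internal coord 12 + (-6)·λ' = +13.15549; +13.15549 ∉ [-0.8, -0.2) → out

none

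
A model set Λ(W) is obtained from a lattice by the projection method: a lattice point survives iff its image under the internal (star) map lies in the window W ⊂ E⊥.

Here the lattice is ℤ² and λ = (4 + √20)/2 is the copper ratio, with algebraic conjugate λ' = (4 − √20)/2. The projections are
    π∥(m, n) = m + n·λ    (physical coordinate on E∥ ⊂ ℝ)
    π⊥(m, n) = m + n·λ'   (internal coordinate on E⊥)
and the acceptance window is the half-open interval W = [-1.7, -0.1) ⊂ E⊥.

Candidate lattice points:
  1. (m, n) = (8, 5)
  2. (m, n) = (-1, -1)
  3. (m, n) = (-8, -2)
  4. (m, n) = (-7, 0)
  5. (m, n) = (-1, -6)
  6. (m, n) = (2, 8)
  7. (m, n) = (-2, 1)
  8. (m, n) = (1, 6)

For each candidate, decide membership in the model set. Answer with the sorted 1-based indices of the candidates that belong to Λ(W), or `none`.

2, 8

λ' = (4−√20)/2 ≈ -0.2361.
candidate 1: (m,n)=(8,5) → π∥ = 8+5·λ ≈ 29.1803, π⊥ = 8+5·λ' ≈ 6.8197 ∉ [-1.7, -0.1) ⇒ out
candidate 2: (m,n)=(-1,-1) → π∥ = -1-1·λ ≈ -5.2361, π⊥ = -1-1·λ' ≈ -0.7639 ∈ [-1.7, -0.1) ⇒ IN Λ
candidate 3: (m,n)=(-8,-2) → π∥ = -8-2·λ ≈ -16.4721, π⊥ = -8-2·λ' ≈ -7.5279 ∉ [-1.7, -0.1) ⇒ out
candidate 4: (m,n)=(-7,0) → π∥ = -7+0·λ ≈ -7.0000, π⊥ = -7+0·λ' ≈ -7.0000 ∉ [-1.7, -0.1) ⇒ out
candidate 5: (m,n)=(-1,-6) → π∥ = -1-6·λ ≈ -26.4164, π⊥ = -1-6·λ' ≈ 0.4164 ∉ [-1.7, -0.1) ⇒ out
candidate 6: (m,n)=(2,8) → π∥ = 2+8·λ ≈ 35.8885, π⊥ = 2+8·λ' ≈ 0.1115 ∉ [-1.7, -0.1) ⇒ out
candidate 7: (m,n)=(-2,1) → π∥ = -2+1·λ ≈ 2.2361, π⊥ = -2+1·λ' ≈ -2.2361 ∉ [-1.7, -0.1) ⇒ out
candidate 8: (m,n)=(1,6) → π∥ = 1+6·λ ≈ 26.4164, π⊥ = 1+6·λ' ≈ -0.4164 ∈ [-1.7, -0.1) ⇒ IN Λ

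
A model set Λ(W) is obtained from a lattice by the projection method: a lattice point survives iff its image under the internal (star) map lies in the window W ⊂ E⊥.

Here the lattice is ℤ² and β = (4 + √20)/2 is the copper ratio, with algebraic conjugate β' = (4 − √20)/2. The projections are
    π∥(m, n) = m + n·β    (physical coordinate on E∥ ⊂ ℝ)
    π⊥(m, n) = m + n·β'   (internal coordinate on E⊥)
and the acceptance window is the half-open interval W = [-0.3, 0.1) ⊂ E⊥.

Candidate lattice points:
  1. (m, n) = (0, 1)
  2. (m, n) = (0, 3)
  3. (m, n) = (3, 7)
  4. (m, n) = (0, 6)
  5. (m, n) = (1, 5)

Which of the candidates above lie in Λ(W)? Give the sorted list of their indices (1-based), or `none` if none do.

β' = (4−√20)/2 ≈ -0.23607.
[1] lift (0,1): star map gives -0.23607; window check -0.3 ≤ -0.23607 < 0.1 is true → IN Λ
[2] lift (0,3): star map gives -0.70820; window check -0.3 ≤ -0.70820 < 0.1 is false → out
[3] lift (3,7): star map gives 1.34752; window check -0.3 ≤ 1.34752 < 0.1 is false → out
[4] lift (0,6): star map gives -1.41641; window check -0.3 ≤ -1.41641 < 0.1 is false → out
[5] lift (1,5): star map gives -0.18034; window check -0.3 ≤ -0.18034 < 0.1 is true → IN Λ

1, 5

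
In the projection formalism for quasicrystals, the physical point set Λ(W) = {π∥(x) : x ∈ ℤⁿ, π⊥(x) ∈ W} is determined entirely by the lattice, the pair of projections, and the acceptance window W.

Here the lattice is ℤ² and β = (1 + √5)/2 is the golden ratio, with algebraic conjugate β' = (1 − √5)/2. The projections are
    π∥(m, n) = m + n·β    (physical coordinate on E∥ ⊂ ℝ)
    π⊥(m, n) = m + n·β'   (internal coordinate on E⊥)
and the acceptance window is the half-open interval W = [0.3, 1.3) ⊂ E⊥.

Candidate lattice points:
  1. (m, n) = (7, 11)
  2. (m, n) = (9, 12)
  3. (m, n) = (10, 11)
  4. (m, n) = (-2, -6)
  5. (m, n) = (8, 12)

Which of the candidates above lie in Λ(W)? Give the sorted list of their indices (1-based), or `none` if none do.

5

β' = (1−√5)/2 ≈ -0.6180.
candidate 1: (m,n)=(7,11) → π∥ = 7+11·β ≈ 24.7984, π⊥ = 7+11·β' ≈ 0.2016 ∉ [0.3, 1.3) ⇒ out
candidate 2: (m,n)=(9,12) → π∥ = 9+12·β ≈ 28.4164, π⊥ = 9+12·β' ≈ 1.5836 ∉ [0.3, 1.3) ⇒ out
candidate 3: (m,n)=(10,11) → π∥ = 10+11·β ≈ 27.7984, π⊥ = 10+11·β' ≈ 3.2016 ∉ [0.3, 1.3) ⇒ out
candidate 4: (m,n)=(-2,-6) → π∥ = -2-6·β ≈ -11.7082, π⊥ = -2-6·β' ≈ 1.7082 ∉ [0.3, 1.3) ⇒ out
candidate 5: (m,n)=(8,12) → π∥ = 8+12·β ≈ 27.4164, π⊥ = 8+12·β' ≈ 0.5836 ∈ [0.3, 1.3) ⇒ IN Λ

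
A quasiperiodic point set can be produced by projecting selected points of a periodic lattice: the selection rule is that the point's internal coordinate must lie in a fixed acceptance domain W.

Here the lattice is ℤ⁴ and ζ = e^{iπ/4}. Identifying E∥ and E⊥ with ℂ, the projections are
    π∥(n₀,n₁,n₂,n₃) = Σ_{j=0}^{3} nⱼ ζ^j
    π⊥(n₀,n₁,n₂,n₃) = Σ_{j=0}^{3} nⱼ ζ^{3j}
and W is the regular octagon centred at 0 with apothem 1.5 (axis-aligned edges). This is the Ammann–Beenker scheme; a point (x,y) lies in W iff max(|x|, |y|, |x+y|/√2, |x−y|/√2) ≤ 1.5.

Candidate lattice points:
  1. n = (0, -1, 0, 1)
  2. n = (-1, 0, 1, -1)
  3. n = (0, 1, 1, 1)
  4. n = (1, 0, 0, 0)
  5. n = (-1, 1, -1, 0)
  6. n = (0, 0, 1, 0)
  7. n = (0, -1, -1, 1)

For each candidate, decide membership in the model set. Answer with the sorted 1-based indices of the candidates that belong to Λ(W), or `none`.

With ζ = e^{iπ/4} the internal vectors are ζ^0,ζ^3,ζ^6,ζ^9.
#1 (0, -1, 0, 1): internal (1.41421, 0.00000); octagon support 1.41421 vs apothem 1.5 → ∈ W
#2 (-1, 0, 1, -1): internal (-1.70711, -1.70711); octagon support 2.41421 vs apothem 1.5 → ∉ W
#3 (0, 1, 1, 1): internal (0.00000, 0.41421); octagon support 0.41421 vs apothem 1.5 → ∈ W
#4 (1, 0, 0, 0): internal (1.00000, 0.00000); octagon support 1.00000 vs apothem 1.5 → ∈ W
#5 (-1, 1, -1, 0): internal (-1.70711, 1.70711); octagon support 2.41421 vs apothem 1.5 → ∉ W
#6 (0, 0, 1, 0): internal (0.00000, -1.00000); octagon support 1.00000 vs apothem 1.5 → ∈ W
#7 (0, -1, -1, 1): internal (1.41421, 1.00000); octagon support 1.70711 vs apothem 1.5 → ∉ W

1, 3, 4, 6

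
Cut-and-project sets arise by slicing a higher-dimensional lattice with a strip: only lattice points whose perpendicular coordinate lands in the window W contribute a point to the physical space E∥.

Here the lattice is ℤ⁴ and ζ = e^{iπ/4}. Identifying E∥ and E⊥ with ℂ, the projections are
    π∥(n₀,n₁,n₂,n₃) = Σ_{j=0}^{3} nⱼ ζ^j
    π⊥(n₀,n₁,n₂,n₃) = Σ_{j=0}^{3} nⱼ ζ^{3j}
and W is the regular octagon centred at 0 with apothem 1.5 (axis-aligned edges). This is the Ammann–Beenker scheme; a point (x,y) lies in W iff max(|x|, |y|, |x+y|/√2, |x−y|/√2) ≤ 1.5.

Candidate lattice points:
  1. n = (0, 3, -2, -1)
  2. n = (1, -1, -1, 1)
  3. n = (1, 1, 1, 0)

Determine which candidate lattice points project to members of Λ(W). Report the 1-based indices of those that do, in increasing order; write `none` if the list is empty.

Internal map: ζ^{3j} for j=0..3 gives (1,0), (−√2/2,√2/2), (0,−1), (√2/2,√2/2).
#1 (0, 3, -2, -1): internal (-2.828427, 3.414214); octagon support 4.414214 vs apothem 1.5 → ∉ W
#2 (1, -1, -1, 1): internal (2.414214, 1.000000); octagon support 2.414214 vs apothem 1.5 → ∉ W
#3 (1, 1, 1, 0): internal (0.292893, -0.292893); octagon support 0.414214 vs apothem 1.5 → ∈ W

3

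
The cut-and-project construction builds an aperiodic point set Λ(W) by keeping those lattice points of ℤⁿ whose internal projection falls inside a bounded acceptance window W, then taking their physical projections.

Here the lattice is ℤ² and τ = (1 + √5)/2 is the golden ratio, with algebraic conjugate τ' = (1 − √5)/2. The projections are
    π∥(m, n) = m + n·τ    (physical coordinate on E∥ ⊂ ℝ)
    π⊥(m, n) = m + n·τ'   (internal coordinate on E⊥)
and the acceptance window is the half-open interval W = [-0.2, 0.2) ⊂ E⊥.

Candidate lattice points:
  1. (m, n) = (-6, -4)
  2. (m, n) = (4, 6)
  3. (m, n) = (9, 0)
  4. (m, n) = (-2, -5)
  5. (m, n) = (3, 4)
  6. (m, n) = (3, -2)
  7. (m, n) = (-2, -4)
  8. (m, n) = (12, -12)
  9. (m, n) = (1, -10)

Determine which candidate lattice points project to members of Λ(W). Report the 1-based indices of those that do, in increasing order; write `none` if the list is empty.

none

τ' = (1−√5)/2 ≈ -0.61803.
#1 (-6,-4): internal coord -6 + (-4)·τ' = -3.52786; -3.52786 ∉ [-0.2, 0.2) → out
#2 (4,6): internal coord 4 + (6)·τ' = +0.29180; +0.29180 ∉ [-0.2, 0.2) → out
#3 (9,0): internal coord 9 + (0)·τ' = +9.00000; +9.00000 ∉ [-0.2, 0.2) → out
#4 (-2,-5): internal coord -2 + (-5)·τ' = +1.09017; +1.09017 ∉ [-0.2, 0.2) → out
#5 (3,4): internal coord 3 + (4)·τ' = +0.52786; +0.52786 ∉ [-0.2, 0.2) → out
#6 (3,-2): internal coord 3 + (-2)·τ' = +4.23607; +4.23607 ∉ [-0.2, 0.2) → out
#7 (-2,-4): internal coord -2 + (-4)·τ' = +0.47214; +0.47214 ∉ [-0.2, 0.2) → out
#8 (12,-12): internal coord 12 + (-12)·τ' = +19.41641; +19.41641 ∉ [-0.2, 0.2) → out
#9 (1,-10): internal coord 1 + (-10)·τ' = +7.18034; +7.18034 ∉ [-0.2, 0.2) → out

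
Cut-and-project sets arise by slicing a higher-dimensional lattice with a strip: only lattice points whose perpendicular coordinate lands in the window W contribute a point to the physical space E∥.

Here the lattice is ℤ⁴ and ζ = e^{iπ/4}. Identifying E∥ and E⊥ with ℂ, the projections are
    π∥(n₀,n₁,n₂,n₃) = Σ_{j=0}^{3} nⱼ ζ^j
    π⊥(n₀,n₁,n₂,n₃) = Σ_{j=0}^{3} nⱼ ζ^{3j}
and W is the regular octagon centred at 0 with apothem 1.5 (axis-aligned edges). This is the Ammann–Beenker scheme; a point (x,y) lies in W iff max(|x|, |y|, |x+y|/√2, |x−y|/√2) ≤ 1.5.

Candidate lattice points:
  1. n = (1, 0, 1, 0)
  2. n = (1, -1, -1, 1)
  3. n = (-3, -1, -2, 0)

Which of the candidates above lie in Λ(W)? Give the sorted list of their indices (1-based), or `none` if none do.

Internal map: ζ^{3j} for j=0..3 gives (1,0), (−√2/2,√2/2), (0,−1), (√2/2,√2/2).
candidate 1: n = (1, 0, 1, 0) → π⊥ ≈ (+1.0000, -1.0000); max(|x|,|y|,|x±y|/√2) = 1.4142 ≤ 1.5 ⇒ ∈ W
candidate 2: n = (1, -1, -1, 1) → π⊥ ≈ (+2.4142, +1.0000); max(|x|,|y|,|x±y|/√2) = 2.4142 > 1.5 ⇒ ∉ W
candidate 3: n = (-3, -1, -2, 0) → π⊥ ≈ (-2.2929, +1.2929); max(|x|,|y|,|x±y|/√2) = 2.5355 > 1.5 ⇒ ∉ W

1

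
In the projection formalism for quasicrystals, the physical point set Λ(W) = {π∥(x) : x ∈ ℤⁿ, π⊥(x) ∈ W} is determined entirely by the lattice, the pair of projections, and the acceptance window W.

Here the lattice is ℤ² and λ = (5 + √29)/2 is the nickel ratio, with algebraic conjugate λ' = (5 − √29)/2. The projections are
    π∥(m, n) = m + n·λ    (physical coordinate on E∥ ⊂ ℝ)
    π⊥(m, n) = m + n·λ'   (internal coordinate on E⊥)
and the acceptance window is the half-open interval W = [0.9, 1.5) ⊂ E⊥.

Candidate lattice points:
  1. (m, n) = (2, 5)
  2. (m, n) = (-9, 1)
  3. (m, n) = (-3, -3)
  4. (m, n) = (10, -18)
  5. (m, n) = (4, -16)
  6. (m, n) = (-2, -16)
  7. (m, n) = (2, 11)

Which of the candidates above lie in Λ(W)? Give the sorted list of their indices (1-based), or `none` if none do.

1, 6

λ' = (5−√29)/2 ≈ -0.1926.
candidate 1: (m,n)=(2,5) → π∥ = 2+5·λ ≈ 27.9629, π⊥ = 2+5·λ' ≈ 1.0371 ∈ [0.9, 1.5) ⇒ IN Λ
candidate 2: (m,n)=(-9,1) → π∥ = -9+1·λ ≈ -3.8074, π⊥ = -9+1·λ' ≈ -9.1926 ∉ [0.9, 1.5) ⇒ out
candidate 3: (m,n)=(-3,-3) → π∥ = -3-3·λ ≈ -18.5777, π⊥ = -3-3·λ' ≈ -2.4223 ∉ [0.9, 1.5) ⇒ out
candidate 4: (m,n)=(10,-18) → π∥ = 10-18·λ ≈ -83.4665, π⊥ = 10-18·λ' ≈ 13.4665 ∉ [0.9, 1.5) ⇒ out
candidate 5: (m,n)=(4,-16) → π∥ = 4-16·λ ≈ -79.0813, π⊥ = 4-16·λ' ≈ 7.0813 ∉ [0.9, 1.5) ⇒ out
candidate 6: (m,n)=(-2,-16) → π∥ = -2-16·λ ≈ -85.0813, π⊥ = -2-16·λ' ≈ 1.0813 ∈ [0.9, 1.5) ⇒ IN Λ
candidate 7: (m,n)=(2,11) → π∥ = 2+11·λ ≈ 59.1184, π⊥ = 2+11·λ' ≈ -0.1184 ∉ [0.9, 1.5) ⇒ out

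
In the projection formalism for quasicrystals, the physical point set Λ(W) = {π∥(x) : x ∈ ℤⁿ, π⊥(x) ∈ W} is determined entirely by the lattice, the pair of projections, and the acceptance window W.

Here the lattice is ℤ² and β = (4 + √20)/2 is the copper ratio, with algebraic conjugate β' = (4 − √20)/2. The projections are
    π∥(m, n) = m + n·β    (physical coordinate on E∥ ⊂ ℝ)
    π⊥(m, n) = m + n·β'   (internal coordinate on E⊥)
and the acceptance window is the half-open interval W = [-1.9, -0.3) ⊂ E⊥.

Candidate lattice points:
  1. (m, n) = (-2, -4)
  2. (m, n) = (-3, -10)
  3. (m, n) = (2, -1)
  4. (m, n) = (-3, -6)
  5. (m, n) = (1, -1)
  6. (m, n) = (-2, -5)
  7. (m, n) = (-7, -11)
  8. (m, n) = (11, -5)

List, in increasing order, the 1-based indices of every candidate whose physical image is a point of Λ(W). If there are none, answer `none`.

Numerically β ≈ 4.23607 and β' = −1/β ≈ -0.23607.
candidate 1: (m,n)=(-2,-4) → π∥ = -2-4·β ≈ -18.94427, π⊥ = -2-4·β' ≈ -1.05573 ∈ [-1.9, -0.3) ⇒ IN Λ
candidate 2: (m,n)=(-3,-10) → π∥ = -3-10·β ≈ -45.36068, π⊥ = -3-10·β' ≈ -0.63932 ∈ [-1.9, -0.3) ⇒ IN Λ
candidate 3: (m,n)=(2,-1) → π∥ = 2-1·β ≈ -2.23607, π⊥ = 2-1·β' ≈ 2.23607 ∉ [-1.9, -0.3) ⇒ out
candidate 4: (m,n)=(-3,-6) → π∥ = -3-6·β ≈ -28.41641, π⊥ = -3-6·β' ≈ -1.58359 ∈ [-1.9, -0.3) ⇒ IN Λ
candidate 5: (m,n)=(1,-1) → π∥ = 1-1·β ≈ -3.23607, π⊥ = 1-1·β' ≈ 1.23607 ∉ [-1.9, -0.3) ⇒ out
candidate 6: (m,n)=(-2,-5) → π∥ = -2-5·β ≈ -23.18034, π⊥ = -2-5·β' ≈ -0.81966 ∈ [-1.9, -0.3) ⇒ IN Λ
candidate 7: (m,n)=(-7,-11) → π∥ = -7-11·β ≈ -53.59675, π⊥ = -7-11·β' ≈ -4.40325 ∉ [-1.9, -0.3) ⇒ out
candidate 8: (m,n)=(11,-5) → π∥ = 11-5·β ≈ -10.18034, π⊥ = 11-5·β' ≈ 12.18034 ∉ [-1.9, -0.3) ⇒ out

1, 2, 4, 6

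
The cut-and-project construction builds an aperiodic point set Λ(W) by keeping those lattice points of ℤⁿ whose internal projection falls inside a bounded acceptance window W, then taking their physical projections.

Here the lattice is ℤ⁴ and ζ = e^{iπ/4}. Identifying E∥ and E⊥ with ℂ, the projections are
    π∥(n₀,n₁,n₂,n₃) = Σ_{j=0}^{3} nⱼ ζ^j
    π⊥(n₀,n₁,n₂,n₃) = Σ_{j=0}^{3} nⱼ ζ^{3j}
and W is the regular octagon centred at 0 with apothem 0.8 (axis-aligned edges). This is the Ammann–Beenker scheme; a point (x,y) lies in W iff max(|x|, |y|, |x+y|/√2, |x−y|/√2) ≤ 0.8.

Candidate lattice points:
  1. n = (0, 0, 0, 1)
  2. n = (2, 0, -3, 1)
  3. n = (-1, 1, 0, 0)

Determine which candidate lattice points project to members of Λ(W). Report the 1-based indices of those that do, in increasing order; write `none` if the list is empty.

π⊥(n) = n₀ + n₁ζ³ + n₂ζ⁶ + n₃ζ⁹ where ζ = e^{iπ/4}.
candidate 1: n = (0, 0, 0, 1) → π⊥ ≈ (+0.707107, +0.707107); max(|x|,|y|,|x±y|/√2) = 1.000000 > 0.8 ⇒ ∉ W
candidate 2: n = (2, 0, -3, 1) → π⊥ ≈ (+2.707107, +3.707107); max(|x|,|y|,|x±y|/√2) = 4.535534 > 0.8 ⇒ ∉ W
candidate 3: n = (-1, 1, 0, 0) → π⊥ ≈ (-1.707107, +0.707107); max(|x|,|y|,|x±y|/√2) = 1.707107 > 0.8 ⇒ ∉ W

none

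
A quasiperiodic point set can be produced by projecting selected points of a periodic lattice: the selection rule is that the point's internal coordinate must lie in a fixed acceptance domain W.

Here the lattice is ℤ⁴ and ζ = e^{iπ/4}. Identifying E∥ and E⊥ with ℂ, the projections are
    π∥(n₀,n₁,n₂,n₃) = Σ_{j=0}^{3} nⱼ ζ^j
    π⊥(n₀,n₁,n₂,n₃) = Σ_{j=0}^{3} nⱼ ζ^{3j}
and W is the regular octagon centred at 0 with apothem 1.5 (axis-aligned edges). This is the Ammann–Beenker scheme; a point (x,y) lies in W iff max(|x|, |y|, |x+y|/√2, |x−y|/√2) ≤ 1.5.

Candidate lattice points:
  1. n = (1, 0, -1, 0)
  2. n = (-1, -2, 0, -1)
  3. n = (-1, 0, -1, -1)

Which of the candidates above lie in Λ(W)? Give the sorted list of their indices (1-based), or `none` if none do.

With ζ = e^{iπ/4} the internal vectors are ζ^0,ζ^3,ζ^6,ζ^9.
candidate 1: n = (1, 0, -1, 0) → π⊥ ≈ (+1.000000, +1.000000); max(|x|,|y|,|x±y|/√2) = 1.414214 ≤ 1.5 ⇒ ∈ W
candidate 2: n = (-1, -2, 0, -1) → π⊥ ≈ (-0.292893, -2.121320); max(|x|,|y|,|x±y|/√2) = 2.121320 > 1.5 ⇒ ∉ W
candidate 3: n = (-1, 0, -1, -1) → π⊥ ≈ (-1.707107, +0.292893); max(|x|,|y|,|x±y|/√2) = 1.707107 > 1.5 ⇒ ∉ W

1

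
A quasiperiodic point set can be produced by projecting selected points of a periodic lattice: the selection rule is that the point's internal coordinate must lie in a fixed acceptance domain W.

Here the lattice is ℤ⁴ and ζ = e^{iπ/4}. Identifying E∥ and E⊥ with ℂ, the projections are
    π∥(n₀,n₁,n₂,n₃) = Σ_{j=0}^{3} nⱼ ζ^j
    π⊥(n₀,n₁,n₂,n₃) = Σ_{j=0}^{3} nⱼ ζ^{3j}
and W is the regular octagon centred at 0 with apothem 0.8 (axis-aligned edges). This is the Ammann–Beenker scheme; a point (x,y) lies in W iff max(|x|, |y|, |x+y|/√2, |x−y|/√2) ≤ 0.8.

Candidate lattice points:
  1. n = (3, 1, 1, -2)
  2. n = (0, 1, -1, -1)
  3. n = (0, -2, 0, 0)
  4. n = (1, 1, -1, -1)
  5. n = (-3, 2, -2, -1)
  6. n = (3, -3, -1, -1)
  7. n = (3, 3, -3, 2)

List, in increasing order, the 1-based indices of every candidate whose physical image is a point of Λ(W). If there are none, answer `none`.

none

Internal map: ζ^{3j} for j=0..3 gives (1,0), (−√2/2,√2/2), (0,−1), (√2/2,√2/2).
candidate 1: n = (3, 1, 1, -2) → π⊥ ≈ (+0.87868, -1.70711); max(|x|,|y|,|x±y|/√2) = 1.82843 > 0.8 ⇒ ∉ W
candidate 2: n = (0, 1, -1, -1) → π⊥ ≈ (-1.41421, +1.00000); max(|x|,|y|,|x±y|/√2) = 1.70711 > 0.8 ⇒ ∉ W
candidate 3: n = (0, -2, 0, 0) → π⊥ ≈ (+1.41421, -1.41421); max(|x|,|y|,|x±y|/√2) = 2.00000 > 0.8 ⇒ ∉ W
candidate 4: n = (1, 1, -1, -1) → π⊥ ≈ (-0.41421, +1.00000); max(|x|,|y|,|x±y|/√2) = 1.00000 > 0.8 ⇒ ∉ W
candidate 5: n = (-3, 2, -2, -1) → π⊥ ≈ (-5.12132, +2.70711); max(|x|,|y|,|x±y|/√2) = 5.53553 > 0.8 ⇒ ∉ W
candidate 6: n = (3, -3, -1, -1) → π⊥ ≈ (+4.41421, -1.82843); max(|x|,|y|,|x±y|/√2) = 4.41421 > 0.8 ⇒ ∉ W
candidate 7: n = (3, 3, -3, 2) → π⊥ ≈ (+2.29289, +6.53553); max(|x|,|y|,|x±y|/√2) = 6.53553 > 0.8 ⇒ ∉ W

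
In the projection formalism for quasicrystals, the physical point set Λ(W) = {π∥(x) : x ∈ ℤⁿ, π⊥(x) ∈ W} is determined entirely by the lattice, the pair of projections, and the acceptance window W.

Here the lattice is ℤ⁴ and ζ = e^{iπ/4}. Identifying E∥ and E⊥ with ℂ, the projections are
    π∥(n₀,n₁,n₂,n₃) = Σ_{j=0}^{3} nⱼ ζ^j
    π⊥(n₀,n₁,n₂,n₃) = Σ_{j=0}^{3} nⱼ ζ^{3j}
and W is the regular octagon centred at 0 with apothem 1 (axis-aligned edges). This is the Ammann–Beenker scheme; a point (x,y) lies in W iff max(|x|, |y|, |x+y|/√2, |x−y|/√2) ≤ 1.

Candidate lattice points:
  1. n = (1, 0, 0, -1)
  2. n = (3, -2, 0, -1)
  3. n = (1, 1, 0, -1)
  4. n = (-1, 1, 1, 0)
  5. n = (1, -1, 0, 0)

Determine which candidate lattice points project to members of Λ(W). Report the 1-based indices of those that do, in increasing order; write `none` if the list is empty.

1, 3

Internal map: ζ^{3j} for j=0..3 gives (1,0), (−√2/2,√2/2), (0,−1), (√2/2,√2/2).
candidate 1: n = (1, 0, 0, -1) → π⊥ ≈ (+0.2929, -0.7071); max(|x|,|y|,|x±y|/√2) = 0.7071 ≤ 1 ⇒ ∈ W
candidate 2: n = (3, -2, 0, -1) → π⊥ ≈ (+3.7071, -2.1213); max(|x|,|y|,|x±y|/√2) = 4.1213 > 1 ⇒ ∉ W
candidate 3: n = (1, 1, 0, -1) → π⊥ ≈ (-0.4142, +0.0000); max(|x|,|y|,|x±y|/√2) = 0.4142 ≤ 1 ⇒ ∈ W
candidate 4: n = (-1, 1, 1, 0) → π⊥ ≈ (-1.7071, -0.2929); max(|x|,|y|,|x±y|/√2) = 1.7071 > 1 ⇒ ∉ W
candidate 5: n = (1, -1, 0, 0) → π⊥ ≈ (+1.7071, -0.7071); max(|x|,|y|,|x±y|/√2) = 1.7071 > 1 ⇒ ∉ W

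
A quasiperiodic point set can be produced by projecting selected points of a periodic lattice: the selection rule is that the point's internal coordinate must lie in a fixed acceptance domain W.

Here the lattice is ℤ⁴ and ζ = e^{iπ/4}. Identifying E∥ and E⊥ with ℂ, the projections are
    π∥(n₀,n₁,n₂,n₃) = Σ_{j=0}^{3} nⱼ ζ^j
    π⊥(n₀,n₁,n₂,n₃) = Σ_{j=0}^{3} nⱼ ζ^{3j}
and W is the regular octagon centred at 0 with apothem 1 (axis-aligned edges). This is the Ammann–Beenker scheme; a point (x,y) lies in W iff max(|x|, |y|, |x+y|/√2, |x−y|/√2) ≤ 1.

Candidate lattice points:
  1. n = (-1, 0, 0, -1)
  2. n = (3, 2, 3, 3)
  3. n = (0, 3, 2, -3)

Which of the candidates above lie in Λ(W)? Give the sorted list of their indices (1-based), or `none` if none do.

none

Internal map: ζ^{3j} for j=0..3 gives (1,0), (−√2/2,√2/2), (0,−1), (√2/2,√2/2).
candidate 1: n = (-1, 0, 0, -1) → π⊥ ≈ (-1.707107, -0.707107); max(|x|,|y|,|x±y|/√2) = 1.707107 > 1 ⇒ ∉ W
candidate 2: n = (3, 2, 3, 3) → π⊥ ≈ (+3.707107, +0.535534); max(|x|,|y|,|x±y|/√2) = 3.707107 > 1 ⇒ ∉ W
candidate 3: n = (0, 3, 2, -3) → π⊥ ≈ (-4.242641, -2.000000); max(|x|,|y|,|x±y|/√2) = 4.414214 > 1 ⇒ ∉ W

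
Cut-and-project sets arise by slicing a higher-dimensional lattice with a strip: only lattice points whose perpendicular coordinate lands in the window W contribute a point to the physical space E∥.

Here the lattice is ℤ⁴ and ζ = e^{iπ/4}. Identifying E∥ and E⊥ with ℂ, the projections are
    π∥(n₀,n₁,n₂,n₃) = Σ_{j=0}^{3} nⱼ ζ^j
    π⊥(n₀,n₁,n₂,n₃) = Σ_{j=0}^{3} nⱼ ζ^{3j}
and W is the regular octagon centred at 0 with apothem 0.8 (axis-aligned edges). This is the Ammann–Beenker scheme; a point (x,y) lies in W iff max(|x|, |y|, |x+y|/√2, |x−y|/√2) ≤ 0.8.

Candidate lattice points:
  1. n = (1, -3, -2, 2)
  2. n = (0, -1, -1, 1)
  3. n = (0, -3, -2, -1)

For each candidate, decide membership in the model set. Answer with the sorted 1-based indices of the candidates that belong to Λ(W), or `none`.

Internal map: ζ^{3j} for j=0..3 gives (1,0), (−√2/2,√2/2), (0,−1), (√2/2,√2/2).
candidate 1: n = (1, -3, -2, 2) → π⊥ ≈ (+4.5355, +1.2929); max(|x|,|y|,|x±y|/√2) = 4.5355 > 0.8 ⇒ ∉ W
candidate 2: n = (0, -1, -1, 1) → π⊥ ≈ (+1.4142, +1.0000); max(|x|,|y|,|x±y|/√2) = 1.7071 > 0.8 ⇒ ∉ W
candidate 3: n = (0, -3, -2, -1) → π⊥ ≈ (+1.4142, -0.8284); max(|x|,|y|,|x±y|/√2) = 1.5858 > 0.8 ⇒ ∉ W

none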